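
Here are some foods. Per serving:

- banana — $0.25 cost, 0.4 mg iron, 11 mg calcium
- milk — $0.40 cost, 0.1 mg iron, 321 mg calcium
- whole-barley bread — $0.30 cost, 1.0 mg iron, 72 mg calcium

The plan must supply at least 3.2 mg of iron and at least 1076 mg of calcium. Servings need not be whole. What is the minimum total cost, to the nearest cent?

$1.96

At the optimum either one food covers both requirements or two foods hit both targets exactly; no other combination can be cheaper.
banana only: max(3.2/0.4, 1076/11) = 97.82 servings → $24.45.
milk only: max(3.2/0.1, 1076/321) = 32 servings → $12.80.
whole-barley bread only: max(3.2/1.0, 1076/72) = 14.94 servings → $4.48.
banana + milk with both tight: 7.224 servings and 3.104 servings → $3.05.
banana + whole-barley bread with both targets exact would need a negative amount; discard.
milk + whole-barley bread with both tight: 2.695 servings and 2.931 servings → $1.96.
So the least-cost plan costs $1.96.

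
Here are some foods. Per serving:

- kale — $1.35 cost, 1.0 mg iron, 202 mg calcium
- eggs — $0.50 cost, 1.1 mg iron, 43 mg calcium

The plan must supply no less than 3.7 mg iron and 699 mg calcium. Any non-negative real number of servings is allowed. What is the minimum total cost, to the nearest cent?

Compare the cost at each extreme point of the feasible region.
kale only: max(3.7/1.0, 699/202) = 3.7 servings → $5.00.
eggs only: max(3.7/1.1, 699/43) = 16.26 servings → $8.13.
kale + eggs with both tight: 3.403 servings and 0.2701 servings → $4.73.
Cheapest feasible corner: $4.73.

$4.73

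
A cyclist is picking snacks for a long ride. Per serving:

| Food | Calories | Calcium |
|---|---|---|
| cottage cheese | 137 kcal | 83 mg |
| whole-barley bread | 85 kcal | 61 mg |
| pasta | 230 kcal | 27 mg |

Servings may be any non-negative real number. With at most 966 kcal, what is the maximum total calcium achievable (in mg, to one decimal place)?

693.2 mg

Calcium per kcal: whole-barley bread 0.7176, cottage cheese 0.6058, pasta 0.1174.
With no serving limits, spend the whole calories allowance on whole-barley bread: 966 kcal / 85 kcal × 61 mg = 693.2 mg.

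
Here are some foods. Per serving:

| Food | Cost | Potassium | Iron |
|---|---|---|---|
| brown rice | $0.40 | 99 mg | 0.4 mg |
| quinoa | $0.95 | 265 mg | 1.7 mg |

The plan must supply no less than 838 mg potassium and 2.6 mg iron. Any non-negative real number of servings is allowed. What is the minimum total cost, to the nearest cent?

brown rice only: max(838/99, 2.6/0.4) = 8.465 servings → $3.39.
quinoa only: max(838/265, 2.6/1.7) = 3.162 servings → $3.00.
brown rice + quinoa with both targets exact would need a negative amount; discard.
Cheapest feasible corner: $3.00.

$3.00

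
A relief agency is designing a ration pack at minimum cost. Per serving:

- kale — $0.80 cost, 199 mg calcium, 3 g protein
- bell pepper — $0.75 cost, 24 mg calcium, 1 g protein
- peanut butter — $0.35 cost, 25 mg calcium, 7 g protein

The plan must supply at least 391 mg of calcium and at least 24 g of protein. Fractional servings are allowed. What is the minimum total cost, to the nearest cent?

$2.25

With two linear requirements the optimum uses one or two foods; enumerate the corners.
kale only: max(391/199, 24/3) = 8 servings → $6.40.
bell pepper only: max(391/24, 24/1) = 24 servings → $18.00.
peanut butter only: max(391/25, 24/7) = 15.64 servings → $5.47.
kale + bell pepper with both targets exact would need a negative amount; discard.
kale + peanut butter with both tight: 1.621 servings and 2.734 servings → $2.25.
bell pepper + peanut butter with both tight: 14.94 servings and 1.294 servings → $11.66.
Cheapest feasible corner: $2.25.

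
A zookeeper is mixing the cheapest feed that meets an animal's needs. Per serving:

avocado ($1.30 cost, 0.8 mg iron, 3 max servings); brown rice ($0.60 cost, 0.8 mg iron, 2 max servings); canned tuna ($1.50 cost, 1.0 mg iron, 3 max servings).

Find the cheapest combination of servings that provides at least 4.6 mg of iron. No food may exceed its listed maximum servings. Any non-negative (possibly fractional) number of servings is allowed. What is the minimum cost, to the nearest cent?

Cost per mg of iron: brown rice $0.7500, canned tuna $1.5000, avocado $1.6250.
Take 2 servings of brown rice: +1.6 mg iron for $1.20 (total $1.20, still need 3.0 mg).
Take 3 servings of canned tuna: +3.0 mg iron for $4.50 (total $5.70, still need 0.0 mg).
Filling from the cheapest source first is optimal under one linear minimum: $5.70.

$5.70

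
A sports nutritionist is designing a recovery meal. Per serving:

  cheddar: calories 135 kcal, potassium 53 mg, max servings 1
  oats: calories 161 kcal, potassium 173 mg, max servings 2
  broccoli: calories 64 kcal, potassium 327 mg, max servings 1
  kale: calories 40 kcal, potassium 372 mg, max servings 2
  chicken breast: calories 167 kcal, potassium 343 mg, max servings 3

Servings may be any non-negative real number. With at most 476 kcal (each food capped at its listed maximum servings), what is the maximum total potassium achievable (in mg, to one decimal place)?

Potassium per kcal: kale 9.3, broccoli 5.109, chicken breast 2.054, oats 1.075, cheddar 0.3926.
Take 2 servings of kale: uses 80 kcal, +744.0 mg potassium (running total 744.0 mg).
Take 1 serving of broccoli: uses 64 kcal, +327.0 mg potassium (running total 1071.0 mg).
Take 1.988 servings of chicken breast: uses 332 kcal, +681.9 mg potassium (running total 1752.9 mg).
Greedy by best ratio exhausts the calories allowance optimally: 1752.9 mg.

1752.9 mg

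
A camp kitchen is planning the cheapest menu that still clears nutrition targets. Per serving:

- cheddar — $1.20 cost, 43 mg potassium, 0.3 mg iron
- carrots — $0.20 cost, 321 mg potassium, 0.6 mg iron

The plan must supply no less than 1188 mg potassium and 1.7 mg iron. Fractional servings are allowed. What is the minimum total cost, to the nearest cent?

Minimising a linear cost over {potassium ≥ 1188, iron ≥ 1.7, servings ≥ 0} — the optimum is at a vertex, using one or two foods.
cheddar only: max(1188/43, 1.7/0.3) = 27.63 servings → $33.15.
carrots only: max(1188/321, 1.7/0.6) = 3.701 servings → $0.74.
cheddar + carrots: the both-tight solution has a negative serving — not a feasible corner.
So the least-cost plan costs $0.74.

$0.74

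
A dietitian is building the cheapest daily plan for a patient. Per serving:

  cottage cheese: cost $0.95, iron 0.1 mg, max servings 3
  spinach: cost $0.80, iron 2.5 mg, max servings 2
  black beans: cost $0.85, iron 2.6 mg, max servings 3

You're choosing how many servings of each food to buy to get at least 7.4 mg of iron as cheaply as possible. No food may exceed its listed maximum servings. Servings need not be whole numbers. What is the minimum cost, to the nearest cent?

$2.38

Cost per mg of iron: spinach $0.3200, black beans $0.3269, cottage cheese $9.5000.
Take 2 servings of spinach: +5.0 mg iron for $1.60 (total $1.60, still need 2.4 mg).
Take 0.9231 servings of black beans: +2.4 mg iron for $0.78 (total $2.38, still need 0.0 mg).
Filling from the cheapest source first is optimal under one linear minimum: $2.38.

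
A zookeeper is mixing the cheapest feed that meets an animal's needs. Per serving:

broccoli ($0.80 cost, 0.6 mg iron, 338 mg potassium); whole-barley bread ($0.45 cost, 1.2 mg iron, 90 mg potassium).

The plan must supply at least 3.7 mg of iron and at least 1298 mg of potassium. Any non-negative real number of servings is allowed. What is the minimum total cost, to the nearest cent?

$3.39

The cheapest plan sits at a corner of the feasible region — with two constraints it uses at most two foods.
broccoli only: max(3.7/0.6, 1298/338) = 6.167 servings → $4.93.
whole-barley bread only: max(3.7/1.2, 1298/90) = 14.42 servings → $6.49.
broccoli + whole-barley bread with both tight: 3.483 servings and 1.342 servings → $3.39.
Cheapest feasible corner: $3.39.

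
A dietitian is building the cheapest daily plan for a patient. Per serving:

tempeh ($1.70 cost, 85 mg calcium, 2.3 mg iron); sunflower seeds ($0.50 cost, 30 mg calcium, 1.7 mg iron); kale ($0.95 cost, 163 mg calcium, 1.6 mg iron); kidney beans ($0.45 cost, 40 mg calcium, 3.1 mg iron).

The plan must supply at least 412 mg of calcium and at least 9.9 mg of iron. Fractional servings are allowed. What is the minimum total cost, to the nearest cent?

Check every corner: each single food scaled to meet both minima, and each pair solved so both constraints bind.
tempeh only: max(412/85, 9.9/2.3) = 4.847 servings → $8.24.
sunflower seeds only: max(412/30, 9.9/1.7) = 13.73 servings → $6.87.
kale only: max(412/163, 9.9/1.6) = 6.188 servings → $5.88.
kidney beans only: max(412/40, 9.9/3.1) = 10.3 servings → $4.63.
tempeh + sunflower seeds: the both-tight solution has a negative serving — not a feasible corner.
tempeh + kale with both tight: 3.995 servings and 0.4441 servings → $7.21.
tempeh + kidney beans: intersection lies outside the first quadrant.
sunflower seeds + kale with both tight: 4.166 servings and 1.761 servings → $3.76.
sunflower seeds + kidney beans: intersection lies outside the first quadrant.
kale + kidney beans with both tight: 1.997 servings and 2.163 servings → $2.87.
So the least-cost plan costs $2.87.

$2.87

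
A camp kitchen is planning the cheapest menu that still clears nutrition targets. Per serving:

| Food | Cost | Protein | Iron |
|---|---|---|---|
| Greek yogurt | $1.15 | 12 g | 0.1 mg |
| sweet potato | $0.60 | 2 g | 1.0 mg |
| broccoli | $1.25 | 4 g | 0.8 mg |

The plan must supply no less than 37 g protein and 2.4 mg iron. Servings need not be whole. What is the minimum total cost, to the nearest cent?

Minimising a linear cost over {protein ≥ 37, iron ≥ 2.4, servings ≥ 0} — the optimum is at a vertex, using one or two foods.
Greek yogurt only: max(37/12, 2.4/0.1) = 24 servings → $27.60.
sweet potato only: max(37/2, 2.4/1.0) = 18.5 servings → $11.10.
broccoli only: max(37/4, 2.4/0.8) = 9.25 servings → $11.56.
Greek yogurt + sweet potato with both tight: 2.729 servings and 2.127 servings → $4.41.
Greek yogurt + broccoli with both tight: 2.174 servings and 2.728 servings → $5.91.
sweet potato + broccoli: intersection lies outside the first quadrant.
So the least-cost plan costs $4.41.

$4.41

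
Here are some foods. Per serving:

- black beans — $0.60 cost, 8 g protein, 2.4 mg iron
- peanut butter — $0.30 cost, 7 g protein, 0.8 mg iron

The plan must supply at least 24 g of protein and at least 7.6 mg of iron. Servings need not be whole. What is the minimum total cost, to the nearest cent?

$1.90

black beans only: max(24/8, 7.6/2.4) = 3.167 servings → $1.90.
peanut butter only: max(24/7, 7.6/0.8) = 9.5 servings → $2.85.
black beans + peanut butter with both targets exact would need a negative amount; discard.
Cheapest feasible corner: $1.90.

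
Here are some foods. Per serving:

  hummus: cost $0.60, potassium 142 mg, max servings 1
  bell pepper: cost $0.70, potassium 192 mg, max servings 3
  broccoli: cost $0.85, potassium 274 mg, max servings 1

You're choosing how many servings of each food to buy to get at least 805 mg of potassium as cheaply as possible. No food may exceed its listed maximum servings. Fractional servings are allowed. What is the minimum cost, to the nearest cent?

Cost per mg of potassium: broccoli $0.0031, bell pepper $0.0036, hummus $0.0042.
Take 1 serving of broccoli: +274.0 mg potassium for $0.85 (total $0.85, still need 531.0 mg).
Take 2.766 servings of bell pepper: +531.0 mg potassium for $1.94 (total $2.79, still need 0.0 mg).
Filling from the cheapest source first is optimal under one linear minimum: $2.79.

$2.79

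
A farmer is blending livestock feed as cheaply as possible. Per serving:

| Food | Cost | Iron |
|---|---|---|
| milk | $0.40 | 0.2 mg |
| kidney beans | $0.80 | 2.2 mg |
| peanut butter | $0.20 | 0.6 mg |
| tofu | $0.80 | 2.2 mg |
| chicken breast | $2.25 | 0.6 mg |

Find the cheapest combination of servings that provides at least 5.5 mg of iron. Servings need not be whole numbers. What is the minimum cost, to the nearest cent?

$1.83

Cost per mg of iron: peanut butter $0.3333, kidney beans $0.3636, tofu $0.3636, milk $2.0000, chicken breast $3.7500.
With no serving limits, use only peanut butter: 5.5 mg / 0.6 mg = 9.167 servings × $0.20 = $1.83.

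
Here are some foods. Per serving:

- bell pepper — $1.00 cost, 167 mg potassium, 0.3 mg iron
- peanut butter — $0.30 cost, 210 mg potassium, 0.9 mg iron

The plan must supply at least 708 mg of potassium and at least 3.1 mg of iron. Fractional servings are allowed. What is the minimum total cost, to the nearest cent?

$1.03

An LP optimum is at a vertex; with two nutrient constraints at most two foods are used. Check each candidate.
bell pepper only: max(708/167, 3.1/0.3) = 10.33 servings → $10.33.
peanut butter only: max(708/210, 3.1/0.9) = 3.444 servings → $1.03.
bell pepper + peanut butter: the both-tight solution has a negative serving — not a feasible corner.
Cheapest feasible corner: $1.03.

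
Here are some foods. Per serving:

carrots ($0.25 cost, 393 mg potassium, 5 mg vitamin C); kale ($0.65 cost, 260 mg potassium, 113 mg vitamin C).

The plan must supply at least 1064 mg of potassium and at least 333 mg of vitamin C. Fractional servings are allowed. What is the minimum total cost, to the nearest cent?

Check every corner: each single food scaled to meet both minima, and each pair solved so both constraints bind.
carrots only: max(1064/393, 333/5) = 66.6 servings → $16.65.
kale only: max(1064/260, 333/113) = 4.092 servings → $2.66.
carrots + kale with both tight: 0.7806 servings and 2.912 servings → $2.09.
Cheapest feasible corner: $2.09.

$2.09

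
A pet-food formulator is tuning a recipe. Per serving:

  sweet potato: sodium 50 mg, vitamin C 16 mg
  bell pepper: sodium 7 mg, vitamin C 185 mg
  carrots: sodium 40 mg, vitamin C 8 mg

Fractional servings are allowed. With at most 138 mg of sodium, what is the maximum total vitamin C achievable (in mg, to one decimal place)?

Vitamin C per mg sodium: bell pepper 26.43, sweet potato 0.32, carrots 0.2.
With no serving limits, spend the whole sodium allowance on bell pepper: 138 mg / 7 mg × 185 mg = 3647.1 mg.

3647.1 mg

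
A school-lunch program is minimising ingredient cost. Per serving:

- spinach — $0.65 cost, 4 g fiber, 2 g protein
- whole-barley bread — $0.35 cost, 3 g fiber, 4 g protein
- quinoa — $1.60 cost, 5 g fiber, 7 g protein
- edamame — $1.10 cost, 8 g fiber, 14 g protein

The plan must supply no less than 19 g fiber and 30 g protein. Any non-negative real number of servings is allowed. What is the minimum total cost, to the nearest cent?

$2.45

At the optimum either one food covers both requirements or two foods hit both targets exactly; no other combination can be cheaper.
spinach only: max(19/4, 30/2) = 15 servings → $9.75.
whole-barley bread only: max(19/3, 30/4) = 7.5 servings → $2.62.
quinoa only: max(19/5, 30/7) = 4.286 servings → $6.86.
edamame only: max(19/8, 30/14) = 2.375 servings → $2.61.
spinach + whole-barley bread: the both-tight solution has a negative serving — not a feasible corner.
spinach + quinoa: intersection lies outside the first quadrant.
spinach + edamame with both tight: 0.65 servings and 2.05 servings → $2.68.
whole-barley bread + quinoa: the both-tight solution has a negative serving — not a feasible corner.
whole-barley bread + edamame with both tight: 2.6 servings and 1.4 servings → $2.45.
quinoa + edamame with both tight: 1.857 servings and 1.214 servings → $4.31.
The minimum over all feasible corners is $2.45.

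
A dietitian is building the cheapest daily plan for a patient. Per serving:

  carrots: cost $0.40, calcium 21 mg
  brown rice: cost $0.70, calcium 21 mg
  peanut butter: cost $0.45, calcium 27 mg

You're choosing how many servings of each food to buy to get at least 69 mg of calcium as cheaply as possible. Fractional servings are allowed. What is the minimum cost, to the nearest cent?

Cost per mg of calcium: peanut butter $0.0167, carrots $0.0190, brown rice $0.0333.
With no serving limits, use only peanut butter: 69 mg / 27 mg = 2.556 servings × $0.45 = $1.15.

$1.15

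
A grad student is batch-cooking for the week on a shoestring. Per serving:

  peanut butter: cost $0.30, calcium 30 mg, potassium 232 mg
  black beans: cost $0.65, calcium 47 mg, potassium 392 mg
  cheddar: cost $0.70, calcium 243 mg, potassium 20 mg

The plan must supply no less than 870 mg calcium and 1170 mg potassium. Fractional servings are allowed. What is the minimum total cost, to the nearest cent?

$3.53

Two binding constraints pin down two serving amounts, so the optimal mix uses at most two foods. The candidates are each food alone (scaled to the tighter of calcium/potassium) and each pair with both constraints tight.
peanut butter only: max(870/30, 1170/232) = 29 servings → $8.70.
black beans only: max(870/47, 1170/392) = 18.51 servings → $12.03.
cheddar only: max(870/243, 1170/20) = 58.5 servings → $40.95.
peanut butter + black beans with both targets exact would need a negative amount; discard.
peanut butter + cheddar with both tight: 4.785 servings and 2.989 servings → $3.53.
black beans + cheddar with both tight: 2.83 servings and 3.033 servings → $3.96.
Cheapest feasible corner: $3.53.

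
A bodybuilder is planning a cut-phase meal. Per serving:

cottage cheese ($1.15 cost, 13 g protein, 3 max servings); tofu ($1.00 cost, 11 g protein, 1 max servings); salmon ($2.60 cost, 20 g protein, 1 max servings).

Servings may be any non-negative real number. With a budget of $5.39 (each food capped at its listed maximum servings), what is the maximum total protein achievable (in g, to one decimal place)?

57.2 g

Protein per dollar: cottage cheese 11.3, tofu 11, salmon 7.692.
Take 3 servings of cottage cheese: spends $3.45, +39.0 g protein (running total 39.0 g).
Take 1 serving of tofu: spends $1.00, +11.0 g protein (running total 50.0 g).
Take 0.3615 servings of salmon: spends $0.94, +7.2 g protein (running total 57.2 g).
Greedy by best ratio exhausts the cost allowance optimally: 57.2 g.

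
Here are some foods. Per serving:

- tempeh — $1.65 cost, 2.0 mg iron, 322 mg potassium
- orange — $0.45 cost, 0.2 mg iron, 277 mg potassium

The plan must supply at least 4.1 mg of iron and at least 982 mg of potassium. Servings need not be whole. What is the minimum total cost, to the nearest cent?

For a min-cost LP with two ≥-constraints, a basic feasible solution has at most two positive variables.
tempeh only: max(4.1/2.0, 982/322) = 3.05 servings → $5.03.
orange only: max(4.1/0.2, 982/277) = 20.5 servings → $9.22.
tempeh + orange with both tight: 1.919 servings and 1.315 servings → $3.76.
Cheapest feasible corner: $3.76.

$3.76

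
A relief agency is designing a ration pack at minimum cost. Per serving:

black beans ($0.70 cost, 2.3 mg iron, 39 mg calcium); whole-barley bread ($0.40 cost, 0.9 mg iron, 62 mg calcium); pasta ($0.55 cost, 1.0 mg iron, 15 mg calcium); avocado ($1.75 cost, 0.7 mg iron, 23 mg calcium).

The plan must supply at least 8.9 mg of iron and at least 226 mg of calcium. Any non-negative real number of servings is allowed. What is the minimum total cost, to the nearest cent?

black beans only: max(8.9/2.3, 226/39) = 5.795 servings → $4.06.
whole-barley bread only: max(8.9/0.9, 226/62) = 9.889 servings → $3.96.
pasta only: max(8.9/1.0, 226/15) = 15.07 servings → $8.29.
avocado only: max(8.9/0.7, 226/23) = 12.71 servings → $22.25.
black beans + whole-barley bread with both tight: 3.241 servings and 1.607 servings → $2.91.
black beans + pasta: intersection lies outside the first quadrant.
black beans + avocado with both tight: 1.816 servings and 6.746 servings → $13.08.
whole-barley bread + pasta with both tight: 1.907 servings and 7.184 servings → $4.71.
whole-barley bread + avocado: the both-tight solution has a negative serving — not a feasible corner.
pasta + avocado with both tight: 3.72 servings and 7.4 servings → $15.00.
Cheapest feasible corner: $2.91.

$2.91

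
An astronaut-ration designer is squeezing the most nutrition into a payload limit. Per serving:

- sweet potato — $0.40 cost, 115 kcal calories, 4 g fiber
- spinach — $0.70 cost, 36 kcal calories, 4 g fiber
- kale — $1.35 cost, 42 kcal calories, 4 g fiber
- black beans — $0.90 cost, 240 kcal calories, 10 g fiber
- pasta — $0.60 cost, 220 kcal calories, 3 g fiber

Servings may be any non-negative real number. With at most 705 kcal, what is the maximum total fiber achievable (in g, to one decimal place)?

78.3 g

Fiber per kcal: spinach 0.1111, kale 0.09524, black beans 0.04167, sweet potato 0.03478, pasta 0.01364.
With no serving limits, spend the whole calories allowance on spinach: 705 kcal / 36 kcal × 4 g = 78.3 g.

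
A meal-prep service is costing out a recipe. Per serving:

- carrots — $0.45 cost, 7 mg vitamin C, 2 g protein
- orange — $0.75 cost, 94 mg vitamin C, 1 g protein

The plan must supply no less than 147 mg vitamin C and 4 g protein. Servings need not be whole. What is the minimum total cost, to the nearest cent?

Minimising a linear cost over {vitamin C ≥ 147, protein ≥ 4, servings ≥ 0} — the optimum is at a vertex, using one or two foods.
carrots only: max(147/7, 4/2) = 21 servings → $9.45.
orange only: max(147/94, 4/1) = 4 servings → $3.00.
carrots + orange with both tight: 1.265 servings and 1.47 servings → $1.67.
Cheapest feasible corner: $1.67.

$1.67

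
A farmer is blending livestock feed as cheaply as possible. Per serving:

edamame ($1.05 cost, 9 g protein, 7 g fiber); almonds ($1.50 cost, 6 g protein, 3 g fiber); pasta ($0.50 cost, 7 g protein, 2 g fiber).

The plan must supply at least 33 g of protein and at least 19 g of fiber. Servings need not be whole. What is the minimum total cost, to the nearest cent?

$3.24

Two binding constraints pin down two serving amounts, so the optimal mix uses at most two foods. The candidates are each food alone (scaled to the tighter of protein/fiber) and each pair with both constraints tight.
edamame only: max(33/9, 19/7) = 3.667 servings → $3.85.
almonds only: max(33/6, 19/3) = 6.333 servings → $9.50.
pasta only: max(33/7, 19/2) = 9.5 servings → $4.75.
edamame + almonds with both tight: 1 serving and 4 servings → $7.05.
edamame + pasta with both tight: 2.161 servings and 1.935 servings → $3.24.
almonds + pasta with both targets exact would need a negative amount; discard.
Cheapest feasible corner: $3.24.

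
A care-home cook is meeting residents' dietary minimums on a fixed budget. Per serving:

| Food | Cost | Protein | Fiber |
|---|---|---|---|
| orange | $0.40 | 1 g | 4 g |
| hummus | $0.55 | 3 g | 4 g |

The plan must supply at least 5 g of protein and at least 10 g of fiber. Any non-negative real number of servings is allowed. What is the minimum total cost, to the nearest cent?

Check every corner: each single food scaled to meet both minima, and each pair solved so both constraints bind.
orange only: max(5/1, 10/4) = 5 servings → $2.00.
hummus only: max(5/3, 10/4) = 2.5 servings → $1.38.
orange + hummus with both tight: 1.25 servings and 1.25 servings → $1.19.
The minimum over all feasible corners is $1.19.

$1.19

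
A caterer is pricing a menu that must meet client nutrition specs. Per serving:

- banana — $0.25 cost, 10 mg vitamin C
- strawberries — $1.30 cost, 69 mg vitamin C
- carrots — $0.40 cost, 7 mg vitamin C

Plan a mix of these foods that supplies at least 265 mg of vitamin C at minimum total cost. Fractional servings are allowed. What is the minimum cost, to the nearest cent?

$4.99

Cost per mg of vitamin C: strawberries $0.0188, banana $0.0250, carrots $0.0571.
With no serving limits, use only strawberries: 265 mg / 69 mg = 3.841 servings × $1.30 = $4.99.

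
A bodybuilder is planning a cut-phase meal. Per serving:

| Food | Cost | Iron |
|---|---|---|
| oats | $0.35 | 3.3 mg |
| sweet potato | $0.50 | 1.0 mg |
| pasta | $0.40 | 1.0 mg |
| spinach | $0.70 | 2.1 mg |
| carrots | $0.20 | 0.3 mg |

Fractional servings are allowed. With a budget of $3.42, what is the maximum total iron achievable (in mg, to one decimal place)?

Iron per dollar: oats 9.429, spinach 3, pasta 2.5, sweet potato 2, carrots 1.5.
With no serving limits, spend the whole cost allowance on oats: $3.42 / $0.35 × 3.3 mg = 32.2 mg.

32.2 mg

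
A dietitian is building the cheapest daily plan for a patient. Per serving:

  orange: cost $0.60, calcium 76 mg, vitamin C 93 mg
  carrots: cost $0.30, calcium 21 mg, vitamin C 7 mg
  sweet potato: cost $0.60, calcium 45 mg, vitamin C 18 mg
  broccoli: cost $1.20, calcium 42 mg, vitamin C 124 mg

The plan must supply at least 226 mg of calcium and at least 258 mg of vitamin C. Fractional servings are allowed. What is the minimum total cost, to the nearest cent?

$1.78

At the optimum either one food covers both requirements or two foods hit both targets exactly; no other combination can be cheaper.
orange only: max(226/76, 258/93) = 2.974 servings → $1.78.
carrots only: max(226/21, 258/7) = 36.86 servings → $11.06.
sweet potato only: max(226/45, 258/18) = 14.33 servings → $8.60.
broccoli only: max(226/42, 258/124) = 5.381 servings → $6.46.
orange + carrots with both tight: 2.7 servings and 0.9923 servings → $1.92.
orange + sweet potato with both tight: 2.677 servings and 0.5005 servings → $1.91.
orange + broccoli: intersection lies outside the first quadrant.
carrots + sweet potato: the both-tight solution has a negative serving — not a feasible corner.
carrots + broccoli with both tight: 7.441 servings and 1.661 servings → $4.22.
sweet potato + broccoli with both tight: 3.563 servings and 1.563 servings → $4.01.
The minimum over all feasible corners is $1.78.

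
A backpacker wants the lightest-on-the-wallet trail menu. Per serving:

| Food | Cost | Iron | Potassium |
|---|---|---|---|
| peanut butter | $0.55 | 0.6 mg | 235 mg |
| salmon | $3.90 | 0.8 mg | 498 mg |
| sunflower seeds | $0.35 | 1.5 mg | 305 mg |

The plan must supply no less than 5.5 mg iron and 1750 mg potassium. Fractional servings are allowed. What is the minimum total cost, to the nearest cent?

$2.01

The cheapest plan sits at a corner of the feasible region — with two constraints it uses at most two foods.
peanut butter only: max(5.5/0.6, 1750/235) = 9.167 servings → $5.04.
salmon only: max(5.5/0.8, 1750/498) = 6.875 servings → $26.81.
sunflower seeds only: max(5.5/1.5, 1750/305) = 5.738 servings → $2.01.
peanut butter + salmon with both targets exact would need a negative amount; discard.
peanut butter + sunflower seeds with both tight: 5.59 servings and 1.431 servings → $3.58.
salmon + sunflower seeds with both tight: 1.884 servings and 2.662 servings → $8.28.
So the least-cost plan costs $2.01.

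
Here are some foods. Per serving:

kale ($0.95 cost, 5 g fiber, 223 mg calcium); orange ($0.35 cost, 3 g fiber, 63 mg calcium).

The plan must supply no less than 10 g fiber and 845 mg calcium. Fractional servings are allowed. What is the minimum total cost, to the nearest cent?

Compare the cost at each extreme point of the feasible region.
kale only: max(10/5, 845/223) = 3.789 servings → $3.60.
orange only: max(10/3, 845/63) = 13.41 servings → $4.69.
kale + orange with both targets exact would need a negative amount; discard.
So the least-cost plan costs $3.60.

$3.60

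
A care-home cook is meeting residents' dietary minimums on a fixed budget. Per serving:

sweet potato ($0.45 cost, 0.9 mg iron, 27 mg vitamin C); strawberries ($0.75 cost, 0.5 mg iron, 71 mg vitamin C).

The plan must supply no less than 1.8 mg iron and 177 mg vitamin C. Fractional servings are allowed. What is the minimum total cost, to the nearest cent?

$2.00

Compare the cost at each extreme point of the feasible region.
sweet potato only: max(1.8/0.9, 177/27) = 6.556 servings → $2.95.
strawberries only: max(1.8/0.5, 177/71) = 3.6 servings → $2.70.
sweet potato + strawberries with both tight: 0.7798 servings and 2.196 servings → $2.00.
Cheapest feasible corner: $2.00.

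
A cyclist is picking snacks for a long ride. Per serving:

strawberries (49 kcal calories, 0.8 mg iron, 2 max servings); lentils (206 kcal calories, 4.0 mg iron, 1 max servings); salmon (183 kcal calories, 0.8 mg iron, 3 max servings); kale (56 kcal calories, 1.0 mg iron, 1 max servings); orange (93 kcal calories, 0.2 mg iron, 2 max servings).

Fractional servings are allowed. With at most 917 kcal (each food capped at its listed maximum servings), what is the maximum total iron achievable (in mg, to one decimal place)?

9.0 mg

Iron per kcal: lentils 0.01942, kale 0.01786, strawberries 0.01633, salmon 0.004372, orange 0.002151.
Take 1 serving of lentils: uses 206 kcal, +4.0 mg iron (running total 4.0 mg).
Take 1 serving of kale: uses 56 kcal, +1.0 mg iron (running total 5.0 mg).
Take 2 servings of strawberries: uses 98 kcal, +1.6 mg iron (running total 6.6 mg).
Take 3 servings of salmon: uses 549 kcal, +2.4 mg iron (running total 9.0 mg).
Take 0.08602 servings of orange: uses 8 kcal, +0.0 mg iron (running total 9.0 mg).
Greedy by best ratio exhausts the calories allowance optimally: 9.0 mg.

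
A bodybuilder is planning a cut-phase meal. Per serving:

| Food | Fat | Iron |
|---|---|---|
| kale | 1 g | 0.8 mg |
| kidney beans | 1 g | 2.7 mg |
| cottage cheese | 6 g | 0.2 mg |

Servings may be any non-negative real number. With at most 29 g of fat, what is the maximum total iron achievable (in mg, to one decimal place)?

78.3 mg

Iron per g fat: kidney beans 2.7, kale 0.8, cottage cheese 0.03333.
With no serving limits, spend the whole fat allowance on kidney beans: 29 g / 1 g × 2.7 mg = 78.3 mg.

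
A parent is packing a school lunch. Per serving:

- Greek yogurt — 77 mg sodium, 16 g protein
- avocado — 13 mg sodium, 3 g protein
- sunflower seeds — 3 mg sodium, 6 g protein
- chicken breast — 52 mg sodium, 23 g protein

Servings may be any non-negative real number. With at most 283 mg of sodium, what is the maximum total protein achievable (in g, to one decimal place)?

566.0 g

Protein per mg sodium: sunflower seeds 2, chicken breast 0.4423, avocado 0.2308, Greek yogurt 0.2078.
With no serving limits, spend the whole sodium allowance on sunflower seeds: 283 mg / 3 mg × 6 g = 566.0 g.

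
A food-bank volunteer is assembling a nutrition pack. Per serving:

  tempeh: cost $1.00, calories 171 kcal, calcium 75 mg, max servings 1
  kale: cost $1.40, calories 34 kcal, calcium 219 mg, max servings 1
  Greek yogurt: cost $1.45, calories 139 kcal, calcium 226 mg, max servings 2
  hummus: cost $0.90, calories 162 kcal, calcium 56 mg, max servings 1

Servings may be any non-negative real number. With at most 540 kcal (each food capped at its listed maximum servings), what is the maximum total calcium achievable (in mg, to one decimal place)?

765.7 mg

Calcium per kcal: kale 6.441, Greek yogurt 1.626, tempeh 0.4386, hummus 0.3457.
Take 1 serving of kale: uses 34 kcal, +219.0 mg calcium (running total 219.0 mg).
Take 2 servings of Greek yogurt: uses 278 kcal, +452.0 mg calcium (running total 671.0 mg).
Take 1 serving of tempeh: uses 171 kcal, +75.0 mg calcium (running total 746.0 mg).
Take 0.3519 servings of hummus: uses 57 kcal, +19.7 mg calcium (running total 765.7 mg).
Greedy by best ratio exhausts the calories allowance optimally: 765.7 mg.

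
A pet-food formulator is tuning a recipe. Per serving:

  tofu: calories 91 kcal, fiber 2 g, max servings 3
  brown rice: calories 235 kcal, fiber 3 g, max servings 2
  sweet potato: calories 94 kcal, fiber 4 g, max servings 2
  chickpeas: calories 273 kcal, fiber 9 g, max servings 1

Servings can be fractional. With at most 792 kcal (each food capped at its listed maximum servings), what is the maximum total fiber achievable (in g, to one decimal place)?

23.7 g

Fiber per kcal: sweet potato 0.04255, chickpeas 0.03297, tofu 0.02198, brown rice 0.01277.
Take 2 servings of sweet potato: uses 188 kcal, +8.0 g fiber (running total 8.0 g).
Take 1 serving of chickpeas: uses 273 kcal, +9.0 g fiber (running total 17.0 g).
Take 3 servings of tofu: uses 273 kcal, +6.0 g fiber (running total 23.0 g).
Take 0.2468 servings of brown rice: uses 58 kcal, +0.7 g fiber (running total 23.7 g).
Greedy by best ratio exhausts the calories allowance optimally: 23.7 g.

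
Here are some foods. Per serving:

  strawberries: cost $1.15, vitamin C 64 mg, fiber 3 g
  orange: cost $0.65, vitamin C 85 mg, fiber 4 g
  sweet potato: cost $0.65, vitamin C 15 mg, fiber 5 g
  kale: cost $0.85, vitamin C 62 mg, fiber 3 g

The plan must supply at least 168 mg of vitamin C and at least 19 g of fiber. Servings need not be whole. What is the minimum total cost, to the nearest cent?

A basic optimal solution has at most two foods positive. Try each food alone and each pair with both targets met exactly.
strawberries only: max(168/64, 19/3) = 6.333 servings → $7.28.
orange only: max(168/85, 19/4) = 4.75 servings → $3.09.
sweet potato only: max(168/15, 19/5) = 11.2 servings → $7.28.
kale only: max(168/62, 19/3) = 6.333 servings → $5.38.
strawberries + orange: intersection lies outside the first quadrant.
strawberries + sweet potato with both tight: 2.018 servings and 2.589 servings → $4.00.
strawberries + kale: the both-tight solution has a negative serving — not a feasible corner.
orange + sweet potato with both tight: 1.521 servings and 2.584 servings → $2.67.
orange + kale: intersection lies outside the first quadrant.
sweet potato + kale with both tight: 2.543 servings and 2.094 servings → $3.43.
Cheapest feasible corner: $2.67.

$2.67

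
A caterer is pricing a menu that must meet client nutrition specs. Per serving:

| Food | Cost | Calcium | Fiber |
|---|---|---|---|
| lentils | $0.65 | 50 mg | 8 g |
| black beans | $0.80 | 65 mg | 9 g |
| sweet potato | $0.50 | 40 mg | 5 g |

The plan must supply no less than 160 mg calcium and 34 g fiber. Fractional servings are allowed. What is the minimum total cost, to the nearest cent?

This is a tiny linear program; its minimum lies at a vertex of the feasible set. List the vertices and price them.
lentils only: max(160/50, 34/8) = 4.25 servings → $2.76.
black beans only: max(160/65, 34/9) = 3.778 servings → $3.02.
sweet potato only: max(160/40, 34/5) = 6.8 servings → $3.40.
lentils + black beans: the both-tight solution has a negative serving — not a feasible corner.
lentils + sweet potato: intersection lies outside the first quadrant.
black beans + sweet potato: the both-tight solution has a negative serving — not a feasible corner.
So the least-cost plan costs $2.76.

$2.76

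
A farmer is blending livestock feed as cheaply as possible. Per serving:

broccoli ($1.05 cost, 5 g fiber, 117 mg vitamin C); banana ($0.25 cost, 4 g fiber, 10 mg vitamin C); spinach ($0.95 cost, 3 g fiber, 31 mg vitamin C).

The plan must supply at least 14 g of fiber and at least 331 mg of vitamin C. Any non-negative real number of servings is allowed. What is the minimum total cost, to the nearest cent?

At the optimum either one food covers both requirements or two foods hit both targets exactly; no other combination can be cheaper.
broccoli only: max(14/5, 331/117) = 2.829 servings → $2.97.
banana only: max(14/4, 331/10) = 33.1 servings → $8.28.
spinach only: max(14/3, 331/31) = 10.68 servings → $10.14.
broccoli + banana: the both-tight solution has a negative serving — not a feasible corner.
broccoli + spinach with both targets exact would need a negative amount; discard.
banana + spinach: intersection lies outside the first quadrant.
Cheapest feasible corner: $2.97.

$2.97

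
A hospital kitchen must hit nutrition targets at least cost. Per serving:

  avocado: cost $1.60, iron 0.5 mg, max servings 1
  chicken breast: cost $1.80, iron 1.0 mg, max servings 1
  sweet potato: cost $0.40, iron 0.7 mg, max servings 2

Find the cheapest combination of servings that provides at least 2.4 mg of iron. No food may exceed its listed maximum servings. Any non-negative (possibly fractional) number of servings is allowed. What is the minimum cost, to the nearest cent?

$2.60

Cost per mg of iron: sweet potato $0.5714, chicken breast $1.8000, avocado $3.2000.
Take 2 servings of sweet potato: +1.4 mg iron for $0.80 (total $0.80, still need 1.0 mg).
Take 1 serving of chicken breast: +1.0 mg iron for $1.80 (total $2.60, still need 0.0 mg).
Filling from the cheapest source first is optimal under one linear minimum: $2.60.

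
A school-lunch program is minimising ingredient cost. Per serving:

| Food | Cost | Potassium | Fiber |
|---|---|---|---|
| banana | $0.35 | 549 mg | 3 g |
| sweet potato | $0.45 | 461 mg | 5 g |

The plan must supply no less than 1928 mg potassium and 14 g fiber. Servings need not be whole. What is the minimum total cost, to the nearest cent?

$1.45

banana only: max(1928/549, 14/3) = 4.667 servings → $1.63.
sweet potato only: max(1928/461, 14/5) = 4.182 servings → $1.88.
banana + sweet potato with both tight: 2.339 servings and 1.396 servings → $1.45.
Cheapest feasible corner: $1.45.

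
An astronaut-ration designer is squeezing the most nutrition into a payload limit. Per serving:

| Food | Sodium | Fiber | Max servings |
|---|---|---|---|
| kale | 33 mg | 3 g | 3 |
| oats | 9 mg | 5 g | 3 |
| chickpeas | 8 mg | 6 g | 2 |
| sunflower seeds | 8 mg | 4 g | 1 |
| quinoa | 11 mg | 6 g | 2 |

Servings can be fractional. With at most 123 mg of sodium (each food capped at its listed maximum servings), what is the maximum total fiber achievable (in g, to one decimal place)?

47.5 g

Fiber per mg sodium: chickpeas 0.75, oats 0.5556, quinoa 0.5455, sunflower seeds 0.5, kale 0.09091.
Take 2 servings of chickpeas: uses 16 mg sodium, +12.0 g fiber (running total 12.0 g).
Take 3 servings of oats: uses 27 mg sodium, +15.0 g fiber (running total 27.0 g).
Take 2 servings of quinoa: uses 22 mg sodium, +12.0 g fiber (running total 39.0 g).
Take 1 serving of sunflower seeds: uses 8 mg sodium, +4.0 g fiber (running total 43.0 g).
Take 1.515 servings of kale: uses 50 mg sodium, +4.5 g fiber (running total 47.5 g).
Filling greedily by fiber-per-mg sodium is optimal for one linear limit, giving 47.5 g.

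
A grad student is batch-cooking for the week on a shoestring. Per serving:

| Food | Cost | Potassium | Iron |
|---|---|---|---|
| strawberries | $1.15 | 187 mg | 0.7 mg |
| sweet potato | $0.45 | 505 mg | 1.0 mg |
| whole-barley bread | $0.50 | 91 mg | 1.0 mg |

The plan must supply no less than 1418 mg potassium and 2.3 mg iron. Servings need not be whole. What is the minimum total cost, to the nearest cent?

Check every corner: each single food scaled to meet both minima, and each pair solved so both constraints bind.
strawberries only: max(1418/187, 2.3/0.7) = 7.583 servings → $8.72.
sweet potato only: max(1418/505, 2.3/1.0) = 2.808 servings → $1.26.
whole-barley bread only: max(1418/91, 2.3/1.0) = 15.58 servings → $7.79.
strawberries + sweet potato: the both-tight solution has a negative serving — not a feasible corner.
strawberries + whole-barley bread: the both-tight solution has a negative serving — not a feasible corner.
sweet potato + whole-barley bread with both targets exact would need a negative amount; discard.
So the least-cost plan costs $1.26.

$1.26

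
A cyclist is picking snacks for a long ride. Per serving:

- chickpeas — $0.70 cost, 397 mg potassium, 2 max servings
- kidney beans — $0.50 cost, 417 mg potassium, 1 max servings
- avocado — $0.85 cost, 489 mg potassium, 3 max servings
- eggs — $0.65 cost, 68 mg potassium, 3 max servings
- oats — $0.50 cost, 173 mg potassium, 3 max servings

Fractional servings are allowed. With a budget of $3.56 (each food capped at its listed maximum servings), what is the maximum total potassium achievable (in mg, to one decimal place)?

2173.2 mg

Potassium per dollar: kidney beans 834, avocado 575.3, chickpeas 567.1, oats 346, eggs 104.6.
Take 1 serving of kidney beans: spends $0.50, +417.0 mg potassium (running total 417.0 mg).
Take 3 servings of avocado: spends $2.55, +1467.0 mg potassium (running total 1884.0 mg).
Take 0.7286 servings of chickpeas: spends $0.51, +289.2 mg potassium (running total 2173.2 mg).
Filling greedily by potassium-per-dollar is optimal for one linear limit, giving 2173.2 mg.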